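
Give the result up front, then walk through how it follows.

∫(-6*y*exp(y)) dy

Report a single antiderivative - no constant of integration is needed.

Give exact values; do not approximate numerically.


The answer is -6*y*exp(y) + 6*exp(y).
Step 1. Integrate ∫(-6*y*exp(y)) dy by parts with u = y, dv = (-6*exp(y)) dy, so v = -6*exp(y): now -6*y*exp(y) + ∫(6*exp(y)) dy.
Step 2. Evaluate the standard form: now -6*y*exp(y) + 6*exp(y).
Answer: -6*y*exp(y) + 6*exp(y).


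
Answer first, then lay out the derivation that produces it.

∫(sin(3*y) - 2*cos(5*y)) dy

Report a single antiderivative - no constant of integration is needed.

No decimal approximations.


The answer is -2*sin(5*y)/5 - cos(3*y)/3.
Step 1. Rewrite: now ∫(sin(3*y)) dy + ∫(-2*cos(5*y)) dy.
Step 2. Evaluate the standard form: now -2*sin(5*y)/5 + ∫(sin(3*y)) dy.
Step 3. Evaluate the standard form: now -2*sin(5*y)/5 - cos(3*y)/3.
Answer: -2*sin(5*y)/5 - cos(3*y)/3.


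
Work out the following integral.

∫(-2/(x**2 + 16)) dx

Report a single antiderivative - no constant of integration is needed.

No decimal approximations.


Answer: -atan(x/4)/2.


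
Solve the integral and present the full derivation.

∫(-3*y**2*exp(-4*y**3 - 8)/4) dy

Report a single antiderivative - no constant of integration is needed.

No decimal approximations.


Step 1. Substitute u = y**3 + 2, turning ∫(-3*y**2*exp(-4*y**3 - 8)/4) dy into ∫(-exp(-4*u)/4) du: now ∫(-exp(-4*u)/4) du.
Step 2. Evaluate the standard form: now exp(-4*u)/16.
Step 3. Substitute back u = y**3 + 2: now exp(-4*y**3 - 8)/16.
Answer: exp(-4*y**3 - 8)/16.


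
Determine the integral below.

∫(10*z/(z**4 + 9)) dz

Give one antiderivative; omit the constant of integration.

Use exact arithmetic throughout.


Answer: 5*atan(z**2/3)/3.


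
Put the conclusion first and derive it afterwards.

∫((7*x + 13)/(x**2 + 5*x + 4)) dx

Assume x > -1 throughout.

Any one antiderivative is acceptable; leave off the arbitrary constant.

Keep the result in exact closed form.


The answer is 2*log(x + 1) + 5*log(x + 4).
Step 1. Decompose ∫((7*x + 13)/(x**2 + 5*x + 4)) dx by partial fractions, (7*x + 13)/(x**2 + 5*x + 4) = 5/(x + 4) + 2/(x + 1): now ∫(2/(x + 1)) dx + ∫(5/(x + 4)) dx.
Step 2. Evaluate the standard form [assuming x > -4]: now 5*log(x + 4) + ∫(2/(x + 1)) dx.
Step 3. Evaluate the standard form [assuming x > -1]: now 2*log(x + 1) + 5*log(x + 4).
Answer: 2*log(x + 1) + 5*log(x + 4).


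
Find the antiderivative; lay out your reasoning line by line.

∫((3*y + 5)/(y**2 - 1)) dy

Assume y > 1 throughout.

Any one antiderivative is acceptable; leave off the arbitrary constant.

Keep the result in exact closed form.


Step 1. Decompose ∫((3*y + 5)/(y**2 - 1)) dy by partial fractions, (3*y + 5)/(y**2 - 1) = -1/(y + 1) + 4/(y - 1): now ∫(4/(y - 1)) dy + ∫(-1/(y + 1)) dy.
Step 2. Evaluate the standard form [assuming y > -1]: now -log(y + 1) + ∫(4/(y - 1)) dy.
Step 3. Evaluate the standard form [assuming y > 1]: now 4*log(y - 1) - log(y + 1).
Answer: 4*log(y - 1) - log(y + 1).


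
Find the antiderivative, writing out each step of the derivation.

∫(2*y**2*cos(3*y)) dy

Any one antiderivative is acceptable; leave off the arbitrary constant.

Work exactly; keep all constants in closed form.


Step 1. Integrate ∫(2*y**2*cos(3*y)) dy by parts with u = y**2, dv = (2*cos(3*y)) dy, so v = 2*sin(3*y)/3: now 2*y**2*sin(3*y)/3 + ∫(-4*y*sin(3*y)/3) dy.
Step 2. Integrate ∫(-4*y*sin(3*y)/3) dy by parts with u = y, dv = (-4*sin(3*y)/3) dy, so v = 4*cos(3*y)/9: now 2*y**2*sin(3*y)/3 + 4*y*cos(3*y)/9 + ∫(-4*cos(3*y)/9) dy.
Step 3. Evaluate the standard form: now 2*y**2*sin(3*y)/3 + 4*y*cos(3*y)/9 - 4*sin(3*y)/27.
Answer: 2*y**2*sin(3*y)/3 + 4*y*cos(3*y)/9 - 4*sin(3*y)/27.


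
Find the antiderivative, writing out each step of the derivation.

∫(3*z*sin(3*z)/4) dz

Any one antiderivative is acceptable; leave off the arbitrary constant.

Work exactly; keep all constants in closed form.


Step 1. Integrate ∫(3*z*sin(3*z)/4) dz by parts with u = z, dv = (3*sin(3*z)/4) dz, so v = -cos(3*z)/4: now -z*cos(3*z)/4 + ∫(cos(3*z)/4) dz.
Step 2. Evaluate the standard form: now -z*cos(3*z)/4 + sin(3*z)/12.
Answer: -z*cos(3*z)/4 + sin(3*z)/12.


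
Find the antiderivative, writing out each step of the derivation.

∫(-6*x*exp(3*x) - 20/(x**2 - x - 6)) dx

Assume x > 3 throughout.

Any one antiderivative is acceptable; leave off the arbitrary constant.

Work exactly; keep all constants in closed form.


Step 1. Rewrite: now ∫(-6*x*exp(3*x)) dx + ∫(-20/(x**2 - x - 6)) dx.
Step 2. Integrate ∫(-6*x*exp(3*x)) dx by parts with u = x, dv = (-6*exp(3*x)) dx, so v = -2*exp(3*x): now -2*x*exp(3*x) + ∫(-20/(x**2 - x - 6)) dx + ∫(2*exp(3*x)) dx.
Step 3. Evaluate the standard form: now -2*x*exp(3*x) + 2*exp(3*x)/3 + ∫(-20/(x**2 - x - 6)) dx.
Step 4. Decompose ∫(-20/(x**2 - x - 6)) dx by partial fractions, -20/(x**2 - x - 6) = 4/(x + 2) - 4/(x - 3): now -2*x*exp(3*x) + 2*exp(3*x)/3 + ∫(-4/(x - 3)) dx + ∫(4/(x + 2)) dx.
Step 5. Evaluate the standard form [assuming x > -2]: now -2*x*exp(3*x) + 2*exp(3*x)/3 + 4*log(x + 2) + ∫(-4/(x - 3)) dx.
Step 6. Evaluate the standard form [assuming x > 3]: now -2*x*exp(3*x) + 2*exp(3*x)/3 - 4*log(x - 3) + 4*log(x + 2).
Answer: -2*x*exp(3*x) + 2*exp(3*x)/3 - 4*log(x - 3) + 4*log(x + 2).


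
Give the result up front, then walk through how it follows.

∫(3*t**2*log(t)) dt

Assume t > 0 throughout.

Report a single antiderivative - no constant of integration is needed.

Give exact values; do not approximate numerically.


The answer is t**3*log(t) - t**3/3.
Step 1. Integrate ∫(3*t**2*log(t)) dt by parts with u = log(t), dv = (3*t**2) dt, so v = t**3 [assuming t > 0]: now t**3*log(t) + ∫(-t**2) dt.
Step 2. Evaluate the standard form: now t**3*log(t) - t**3/3.
Answer: t**3*log(t) - t**3/3.


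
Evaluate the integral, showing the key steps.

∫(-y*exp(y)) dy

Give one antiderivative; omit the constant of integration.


Step 1. Integrate ∫(-y*exp(y)) dy by parts with u = y, dv = (-exp(y)) dy, so v = -exp(y): now -y*exp(y) + ∫(exp(y)) dy.
Step 2. Evaluate the standard form: now -y*exp(y) + exp(y).
Answer: -y*exp(y) + exp(y).


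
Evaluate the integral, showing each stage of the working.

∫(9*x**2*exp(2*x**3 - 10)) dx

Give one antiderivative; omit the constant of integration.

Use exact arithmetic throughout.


Step 1. Substitute u = x**3 - 5, turning ∫(9*x**2*exp(2*x**3 - 10)) dx into ∫(3*exp(2*u)) du: now ∫(3*exp(2*u)) du.
Step 2. Evaluate the standard form: now 3*exp(2*u)/2.
Step 3. Substitute back u = x**3 - 5: now 3*exp(2*x**3 - 10)/2.
Answer: 3*exp(2*x**3 - 10)/2.


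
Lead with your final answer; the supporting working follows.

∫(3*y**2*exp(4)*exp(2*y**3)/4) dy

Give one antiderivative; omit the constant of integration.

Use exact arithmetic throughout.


The answer is exp(2*y**3 + 4)/8.
Step 1. Substitute u = y**3 + 2, turning ∫(3*y**2*exp(4)*exp(2*y**3)/4) dy into ∫(exp(2*u)/4) du: now ∫(exp(2*u)/4) du.
Step 2. Evaluate the standard form: now exp(2*u)/8.
Step 3. Substitute back u = y**3 + 2: now exp(2*y**3 + 4)/8.
Answer: exp(2*y**3 + 4)/8.


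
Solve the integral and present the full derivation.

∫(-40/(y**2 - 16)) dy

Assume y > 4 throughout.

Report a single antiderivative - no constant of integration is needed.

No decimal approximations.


Step 1. Decompose ∫(-40/(y**2 - 16)) dy by partial fractions, -40/(y**2 - 16) = 5/(y + 4) - 5/(y - 4): now ∫(-5/(y - 4)) dy + ∫(5/(y + 4)) dy.
Step 2. Evaluate the standard form [assuming y > -4]: now 5*log(y + 4) + ∫(-5/(y - 4)) dy.
Step 3. Evaluate the standard form [assuming y > 4]: now -5*log(y - 4) + 5*log(y + 4).
Answer: -5*log(y - 4) + 5*log(y + 4).


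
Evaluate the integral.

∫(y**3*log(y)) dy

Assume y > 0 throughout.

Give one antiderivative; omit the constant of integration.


Answer: y**4*log(y)/4 - y**4/16.


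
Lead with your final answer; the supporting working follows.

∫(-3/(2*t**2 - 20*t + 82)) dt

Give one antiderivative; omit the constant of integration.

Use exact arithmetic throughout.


The answer is -3*atan(t/4 - 5/4)/8.
Step 1. Substitute u = 5 - t, turning ∫(-3/(2*t**2 - 20*t + 82)) dt into ∫(3/(2*(u**2 + 16))) du: now ∫(3/(2*(u**2 + 16))) du.
Step 2. Evaluate the standard form: now 3*atan(u/4)/8.
Step 3. Substitute back u = 5 - t: now -3*atan(t/4 - 5/4)/8.
Answer: -3*atan(t/4 - 5/4)/8.


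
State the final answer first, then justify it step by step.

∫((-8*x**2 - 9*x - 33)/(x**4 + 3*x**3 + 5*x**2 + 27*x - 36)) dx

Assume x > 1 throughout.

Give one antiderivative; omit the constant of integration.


The answer is -log(x - 1) + log(x + 4) - atan(x/3).
Step 1. Decompose ∫((-8*x**2 - 9*x - 33)/(x**4 + 3*x**3 + 5*x**2 + 27*x - 36)) dx by partial fractions, (-8*x**2 - 9*x - 33)/(x**4 + 3*x**3 + 5*x**2 + 27*x - 36) = -3/(x**2 + 9) + 1/(x + 4) - 1/(x - 1): now ∫(-1/(x - 1)) dx + ∫(1/(x + 4)) dx + ∫(-3/(x**2 + 9)) dx.
Step 2. Evaluate the standard form [assuming x > -4]: now log(x + 4) + ∫(-1/(x - 1)) dx + ∫(-3/(x**2 + 9)) dx.
Step 3. Evaluate the standard form [assuming x > 1]: now -log(x - 1) + log(x + 4) + ∫(-3/(x**2 + 9)) dx.
Step 4. Evaluate the standard form: now -log(x - 1) + log(x + 4) - atan(x/3).
Answer: -log(x - 1) + log(x + 4) - atan(x/3).


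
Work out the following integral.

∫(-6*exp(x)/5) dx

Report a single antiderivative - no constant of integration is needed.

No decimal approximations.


Answer: -6*exp(x)/5.


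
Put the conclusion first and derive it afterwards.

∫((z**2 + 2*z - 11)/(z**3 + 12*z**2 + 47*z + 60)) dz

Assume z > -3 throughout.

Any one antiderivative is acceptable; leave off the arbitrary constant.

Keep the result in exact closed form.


The answer is -4*log(z + 3) + 3*log(z + 4) + 2*log(z + 5).
Step 1. Decompose ∫((z**2 + 2*z - 11)/(z**3 + 12*z**2 + 47*z + 60)) dz by partial fractions, (z**2 + 2*z - 11)/(z**3 + 12*z**2 + 47*z + 60) = 2/(z + 5) + 3/(z + 4) - 4/(z + 3): now ∫(-4/(z + 3)) dz + ∫(3/(z + 4)) dz + ∫(2/(z + 5)) dz.
Step 2. Evaluate the standard form [assuming z > -3]: now -4*log(z + 3) + ∫(3/(z + 4)) dz + ∫(2/(z + 5)) dz.
Step 3. Evaluate the standard form [assuming z > -5]: now -4*log(z + 3) + 2*log(z + 5) + ∫(3/(z + 4)) dz.
Step 4. Evaluate the standard form [assuming z > -4]: now -4*log(z + 3) + 3*log(z + 4) + 2*log(z + 5).
Answer: -4*log(z + 3) + 3*log(z + 4) + 2*log(z + 5).


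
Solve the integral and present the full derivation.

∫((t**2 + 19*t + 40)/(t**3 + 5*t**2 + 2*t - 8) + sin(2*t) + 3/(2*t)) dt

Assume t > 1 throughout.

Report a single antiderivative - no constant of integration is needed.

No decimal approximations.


Step 1. Rewrite: now ∫(3/(2*t)) dt + ∫((t**2 + 19*t + 40)/(t**3 + 5*t**2 + 2*t - 8)) dt + ∫(sin(2*t)) dt.
Step 2. Decompose ∫((t**2 + 19*t + 40)/(t**3 + 5*t**2 + 2*t - 8)) dt by partial fractions, (t**2 + 19*t + 40)/(t**3 + 5*t**2 + 2*t - 8) = -2/(t + 4) - 1/(t + 2) + 4/(t - 1): now ∫(3/(2*t)) dt + ∫(4/(t - 1)) dt + ∫(-1/(t + 2)) dt + ∫(-2/(t + 4)) dt + ∫(sin(2*t)) dt.
Step 3. Evaluate the standard form [assuming t > -2]: now -log(t + 2) + ∫(3/(2*t)) dt + ∫(4/(t - 1)) dt + ∫(-2/(t + 4)) dt + ∫(sin(2*t)) dt.
Step 4. Evaluate the standard form [assuming t > 1]: now 4*log(t - 1) - log(t + 2) + ∫(3/(2*t)) dt + ∫(-2/(t + 4)) dt + ∫(sin(2*t)) dt.
Step 5. Evaluate the standard form [assuming t > -4]: now 4*log(t - 1) - log(t + 2) - 2*log(t + 4) + ∫(3/(2*t)) dt + ∫(sin(2*t)) dt.
Step 6. Evaluate the standard form: now 4*log(t - 1) - log(t + 2) - 2*log(t + 4) - cos(2*t)/2 + ∫(3/(2*t)) dt.
Step 7. Evaluate the standard form [assuming t > 0]: now 3*log(t)/2 + 4*log(t - 1) - log(t + 2) - 2*log(t + 4) - cos(2*t)/2.
Answer: 3*log(t)/2 + 4*log(t - 1) - log(t + 2) - 2*log(t + 4) - cos(2*t)/2.


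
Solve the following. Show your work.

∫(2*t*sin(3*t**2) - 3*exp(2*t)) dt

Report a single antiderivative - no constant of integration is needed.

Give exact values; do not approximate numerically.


Step 1. Rewrite: now ∫(2*t*sin(3*t**2)) dt + ∫(-3*exp(2*t)) dt.
Step 2. Evaluate the standard form: now -3*exp(2*t)/2 + ∫(2*t*sin(3*t**2)) dt.
Step 3. Substitute u = t**2, turning ∫(2*t*sin(3*t**2)) dt into ∫(sin(3*u)) du: now -3*exp(2*t)/2 + ∫(sin(3*u)) du.
Step 4. Evaluate the standard form: now -3*exp(2*t)/2 - cos(3*u)/3.
Step 5. Substitute back u = t**2: now -3*exp(2*t)/2 - cos(3*t**2)/3.
Answer: -3*exp(2*t)/2 - cos(3*t**2)/3.


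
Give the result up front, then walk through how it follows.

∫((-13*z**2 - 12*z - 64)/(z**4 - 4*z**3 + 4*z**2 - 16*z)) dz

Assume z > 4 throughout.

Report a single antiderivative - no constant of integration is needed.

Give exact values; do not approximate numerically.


The answer is 4*log(z) - 4*log(z - 4) + 3*atan(z/2)/2.
Step 1. Decompose ∫((-13*z**2 - 12*z - 64)/(z**4 - 4*z**3 + 4*z**2 - 16*z)) dz by partial fractions, (-13*z**2 - 12*z - 64)/(z**4 - 4*z**3 + 4*z**2 - 16*z) = 3/(z**2 + 4) - 4/(z - 4) + 4/z: now ∫(4/z) dz + ∫(-4/(z - 4)) dz + ∫(3/(z**2 + 4)) dz.
Step 2. Evaluate the standard form [assuming z > 4]: now -4*log(z - 4) + ∫(4/z) dz + ∫(3/(z**2 + 4)) dz.
Step 3. Evaluate the standard form [assuming z > 0]: now 4*log(z) - 4*log(z - 4) + ∫(3/(z**2 + 4)) dz.
Step 4. Evaluate the standard form: now 4*log(z) - 4*log(z - 4) + 3*atan(z/2)/2.
Answer: 4*log(z) - 4*log(z - 4) + 3*atan(z/2)/2.


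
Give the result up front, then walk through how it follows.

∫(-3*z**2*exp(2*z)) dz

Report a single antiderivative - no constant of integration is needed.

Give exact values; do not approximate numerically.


The answer is -3*z**2*exp(2*z)/2 + 3*z*exp(2*z)/2 - 3*exp(2*z)/4.
Step 1. Integrate ∫(-3*z**2*exp(2*z)) dz by parts with u = z**2, dv = (-3*exp(2*z)) dz, so v = -3*exp(2*z)/2: now -3*z**2*exp(2*z)/2 + ∫(3*z*exp(2*z)) dz.
Step 2. Integrate ∫(3*z*exp(2*z)) dz by parts with u = z, dv = (3*exp(2*z)) dz, so v = 3*exp(2*z)/2: now -3*z**2*exp(2*z)/2 + 3*z*exp(2*z)/2 + ∫(-3*exp(2*z)/2) dz.
Step 3. Evaluate the standard form: now -3*z**2*exp(2*z)/2 + 3*z*exp(2*z)/2 - 3*exp(2*z)/4.
Answer: -3*z**2*exp(2*z)/2 + 3*z*exp(2*z)/2 - 3*exp(2*z)/4.


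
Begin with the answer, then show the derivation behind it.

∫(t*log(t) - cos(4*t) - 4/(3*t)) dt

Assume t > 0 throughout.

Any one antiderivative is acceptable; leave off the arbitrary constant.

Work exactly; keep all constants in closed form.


The answer is t**2*log(t)/2 - t**2/4 - 4*log(t)/3 - sin(4*t)/4.
Step 1. Rewrite: now ∫(-4/(3*t)) dt + ∫(t*log(t)) dt + ∫(-cos(4*t)) dt.
Step 2. Evaluate the standard form: now -sin(4*t)/4 + ∫(-4/(3*t)) dt + ∫(t*log(t)) dt.
Step 3. Evaluate the standard form [assuming t > 0]: now -4*log(t)/3 - sin(4*t)/4 + ∫(t*log(t)) dt.
Step 4. Integrate ∫(t*log(t)) dt by parts with u = log(t), dv = (t) dt, so v = t**2/2 [assuming t > 0]: now t**2*log(t)/2 - 4*log(t)/3 - sin(4*t)/4 + ∫(-t/2) dt.
Step 5. Evaluate the standard form: now t**2*log(t)/2 - t**2/4 - 4*log(t)/3 - sin(4*t)/4.
Answer: t**2*log(t)/2 - t**2/4 - 4*log(t)/3 - sin(4*t)/4.


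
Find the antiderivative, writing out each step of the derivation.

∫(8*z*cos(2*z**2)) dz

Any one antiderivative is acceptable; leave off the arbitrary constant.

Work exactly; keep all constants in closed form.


Step 1. Substitute u = z**2, turning ∫(8*z*cos(2*z**2)) dz into ∫(4*cos(2*u)) du: now ∫(4*cos(2*u)) du.
Step 2. Evaluate the standard form: now 2*sin(2*u).
Step 3. Substitute back u = z**2: now 2*sin(2*z**2).
Answer: 2*sin(2*z**2).


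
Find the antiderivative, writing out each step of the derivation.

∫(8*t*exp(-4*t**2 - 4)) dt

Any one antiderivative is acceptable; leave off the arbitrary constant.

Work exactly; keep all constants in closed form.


Step 1. Substitute u = t**2 + 1, turning ∫(8*t*exp(-4*t**2 - 4)) dt into ∫(4*exp(-4*u)) du: now ∫(4*exp(-4*u)) du.
Step 2. Evaluate the standard form: now -exp(-4*u).
Step 3. Substitute back u = t**2 + 1: now -exp(-4*t**2 - 4).
Answer: -exp(-4*t**2 - 4).


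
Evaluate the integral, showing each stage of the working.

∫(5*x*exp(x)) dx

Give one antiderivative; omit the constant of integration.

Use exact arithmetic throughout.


Step 1. Integrate ∫(5*x*exp(x)) dx by parts with u = x, dv = (5*exp(x)) dx, so v = 5*exp(x): now 5*x*exp(x) + ∫(-5*exp(x)) dx.
Step 2. Evaluate the standard form: now 5*x*exp(x) - 5*exp(x).
Answer: 5*x*exp(x) - 5*exp(x).


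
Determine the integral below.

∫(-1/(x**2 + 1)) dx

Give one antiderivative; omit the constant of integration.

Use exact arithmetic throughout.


Answer: -atan(x).


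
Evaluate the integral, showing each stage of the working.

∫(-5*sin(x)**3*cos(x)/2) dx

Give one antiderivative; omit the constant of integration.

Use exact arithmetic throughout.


Step 1. Substitute u = sin(x), turning ∫(-5*sin(x)**3*cos(x)/2) dx into ∫(-5*u**3/2) du: now ∫(-5*u**3/2) du.
Step 2. Evaluate the standard form: now -5*u**4/8.
Step 3. Substitute back u = sin(x): now -5*sin(x)**4/8.
Answer: -5*sin(x)**4/8.


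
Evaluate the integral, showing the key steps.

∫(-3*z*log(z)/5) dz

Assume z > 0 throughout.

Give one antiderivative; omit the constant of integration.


Step 1. Integrate ∫(-3*z*log(z)/5) dz by parts with u = log(z), dv = (-3*z/5) dz, so v = -3*z**2/10 [assuming z > 0]: now -3*z**2*log(z)/10 + ∫(3*z/10) dz.
Step 2. Evaluate the standard form: now -3*z**2*log(z)/10 + 3*z**2/20.
Answer: -3*z**2*log(z)/10 + 3*z**2/20.


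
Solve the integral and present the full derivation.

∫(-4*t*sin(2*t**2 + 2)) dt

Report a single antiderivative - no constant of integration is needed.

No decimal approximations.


Step 1. Substitute u = t**2 + 1, turning ∫(-4*t*sin(2*t**2 + 2)) dt into ∫(-2*sin(2*u)) du: now ∫(-2*sin(2*u)) du.
Step 2. Evaluate the standard form: now cos(2*u).
Step 3. Substitute back u = t**2 + 1: now cos(2*t**2 + 2).
Answer: cos(2*t**2 + 2).


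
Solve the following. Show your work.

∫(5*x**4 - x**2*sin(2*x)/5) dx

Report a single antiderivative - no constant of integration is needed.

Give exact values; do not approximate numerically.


Step 1. Rewrite: now ∫(5*x**4) dx + ∫(-x**2*sin(2*x)/5) dx.
Step 2. Evaluate the standard form: now x**5 + ∫(-x**2*sin(2*x)/5) dx.
Step 3. Integrate ∫(-x**2*sin(2*x)/5) dx by parts with u = x**2, dv = (-sin(2*x)/5) dx, so v = cos(2*x)/10: now x**5 + x**2*cos(2*x)/10 + ∫(-x*cos(2*x)/5) dx.
Step 4. Integrate ∫(-x*cos(2*x)/5) dx by parts with u = x, dv = (-cos(2*x)/5) dx, so v = -sin(2*x)/10: now x**5 + x**2*cos(2*x)/10 - x*sin(2*x)/10 + ∫(sin(2*x)/10) dx.
Step 5. Evaluate the standard form: now x**5 + x**2*cos(2*x)/10 - x*sin(2*x)/10 - cos(2*x)/20.
Answer: x**5 + x**2*cos(2*x)/10 - x*sin(2*x)/10 - cos(2*x)/20.


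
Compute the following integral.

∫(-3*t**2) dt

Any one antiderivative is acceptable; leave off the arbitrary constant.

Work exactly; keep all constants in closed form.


Answer: -t**3.


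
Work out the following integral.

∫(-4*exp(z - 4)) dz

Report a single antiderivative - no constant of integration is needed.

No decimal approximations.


Answer: -4*exp(z - 4).


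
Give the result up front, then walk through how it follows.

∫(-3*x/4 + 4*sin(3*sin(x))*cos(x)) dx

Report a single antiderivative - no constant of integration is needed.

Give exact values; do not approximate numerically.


The answer is -3*x**2/8 - 4*cos(3*sin(x))/3.
Step 1. Rewrite: now ∫(-3*x/4) dx + ∫(4*sin(3*sin(x))*cos(x)) dx.
Step 2. Substitute u = sin(x), turning ∫(4*sin(3*sin(x))*cos(x)) dx into ∫(4*sin(3*u)) du: now ∫(-3*x/4) dx + ∫(4*sin(3*u)) du.
Step 3. Evaluate the standard form: now -4*cos(3*u)/3 + ∫(-3*x/4) dx.
Step 4. Substitute back u = sin(x): now -4*cos(3*sin(x))/3 + ∫(-3*x/4) dx.
Step 5. Evaluate the standard form: now -3*x**2/8 - 4*cos(3*sin(x))/3.
Answer: -3*x**2/8 - 4*cos(3*sin(x))/3.


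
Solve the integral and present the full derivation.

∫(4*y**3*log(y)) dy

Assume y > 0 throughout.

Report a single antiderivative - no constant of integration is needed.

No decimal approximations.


Step 1. Integrate ∫(4*y**3*log(y)) dy by parts with u = log(y), dv = (4*y**3) dy, so v = y**4 [assuming y > 0]: now y**4*log(y) + ∫(-y**3) dy.
Step 2. Evaluate the standard form: now y**4*log(y) - y**4/4.
Answer: y**4*log(y) - y**4/4.


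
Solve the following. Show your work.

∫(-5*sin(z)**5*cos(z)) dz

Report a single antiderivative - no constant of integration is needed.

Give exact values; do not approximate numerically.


Step 1. Substitute u = sin(z), turning ∫(-5*sin(z)**5*cos(z)) dz into ∫(-5*u**5) du: now ∫(-5*u**5) du.
Step 2. Evaluate the standard form: now -5*u**6/6.
Step 3. Substitute back u = sin(z): now -5*sin(z)**6/6.
Answer: -5*sin(z)**6/6.


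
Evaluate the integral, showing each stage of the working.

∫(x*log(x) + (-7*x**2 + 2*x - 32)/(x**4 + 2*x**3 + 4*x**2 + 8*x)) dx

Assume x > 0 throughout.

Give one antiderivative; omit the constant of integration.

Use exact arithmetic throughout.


Step 1. Rewrite: now ∫(x*log(x)) dx + ∫((-7*x**2 + 2*x - 32)/(x**4 + 2*x**3 + 4*x**2 + 8*x)) dx.
Step 2. Decompose ∫((-7*x**2 + 2*x - 32)/(x**4 + 2*x**3 + 4*x**2 + 8*x)) dx by partial fractions, (-7*x**2 + 2*x - 32)/(x**4 + 2*x**3 + 4*x**2 + 8*x) = 1/(x**2 + 4) + 4/(x + 2) - 4/x: now ∫(-4/x) dx + ∫(x*log(x)) dx + ∫(4/(x + 2)) dx + ∫(1/(x**2 + 4)) dx.
Step 3. Evaluate the standard form [assuming x > -2]: now 4*log(x + 2) + ∫(-4/x) dx + ∫(x*log(x)) dx + ∫(1/(x**2 + 4)) dx.
Step 4. Evaluate the standard form [assuming x > 0]: now -4*log(x) + 4*log(x + 2) + ∫(x*log(x)) dx + ∫(1/(x**2 + 4)) dx.
Step 5. Evaluate the standard form: now -4*log(x) + 4*log(x + 2) + atan(x/2)/2 + ∫(x*log(x)) dx.
Step 6. Integrate ∫(x*log(x)) dx by parts with u = log(x), dv = (x) dx, so v = x**2/2 [assuming x > 0]: now x**2*log(x)/2 - 4*log(x) + 4*log(x + 2) + atan(x/2)/2 + ∫(-x/2) dx.
Step 7. Evaluate the standard form: now x**2*log(x)/2 - x**2/4 - 4*log(x) + 4*log(x + 2) + atan(x/2)/2.
Answer: x**2*log(x)/2 - x**2/4 - 4*log(x) + 4*log(x + 2) + atan(x/2)/2.


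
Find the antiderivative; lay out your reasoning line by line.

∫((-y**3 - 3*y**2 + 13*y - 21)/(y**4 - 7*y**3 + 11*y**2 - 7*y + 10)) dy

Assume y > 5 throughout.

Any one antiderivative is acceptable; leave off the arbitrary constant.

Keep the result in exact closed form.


Step 1. Decompose ∫((-y**3 - 3*y**2 + 13*y - 21)/(y**4 - 7*y**3 + 11*y**2 - 7*y + 10)) dy by partial fractions, (-y**3 - 3*y**2 + 13*y - 21)/(y**4 - 7*y**3 + 11*y**2 - 7*y + 10) = -2/(y**2 + 1) + 1/(y - 2) - 2/(y - 5): now ∫(-2/(y - 5)) dy + ∫(1/(y - 2)) dy + ∫(-2/(y**2 + 1)) dy.
Step 2. Evaluate the standard form [assuming y > 5]: now -2*log(y - 5) + ∫(1/(y - 2)) dy + ∫(-2/(y**2 + 1)) dy.
Step 3. Evaluate the standard form [assuming y > 2]: now -2*log(y - 5) + log(y - 2) + ∫(-2/(y**2 + 1)) dy.
Step 4. Evaluate the standard form: now -2*log(y - 5) + log(y - 2) - 2*atan(y).
Answer: -2*log(y - 5) + log(y - 2) - 2*atan(y).


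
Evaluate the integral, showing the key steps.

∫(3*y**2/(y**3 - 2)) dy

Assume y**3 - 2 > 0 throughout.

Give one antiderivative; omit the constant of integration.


Step 1. Substitute u = y**3 - 2, turning ∫(3*y**2/(y**3 - 2)) dy into ∫(1/u) du: now ∫(1/u) du.
Step 2. Evaluate the standard form [assuming u > 0]: now log(u).
Step 3. Substitute back u = y**3 - 2: now log(y**3 - 2).
Answer: log(y**3 - 2).


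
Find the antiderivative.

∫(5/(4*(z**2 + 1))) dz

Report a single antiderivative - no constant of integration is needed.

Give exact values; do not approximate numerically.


Answer: 5*atan(z)/4.


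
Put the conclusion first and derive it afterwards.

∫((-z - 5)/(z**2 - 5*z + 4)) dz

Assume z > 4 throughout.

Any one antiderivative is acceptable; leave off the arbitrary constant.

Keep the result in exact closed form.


The answer is -3*log(z - 4) + 2*log(z - 1).
Step 1. Decompose ∫((-z - 5)/(z**2 - 5*z + 4)) dz by partial fractions, (-z - 5)/(z**2 - 5*z + 4) = 2/(z - 1) - 3/(z - 4): now ∫(-3/(z - 4)) dz + ∫(2/(z - 1)) dz.
Step 2. Evaluate the standard form [assuming z > 1]: now 2*log(z - 1) + ∫(-3/(z - 4)) dz.
Step 3. Evaluate the standard form [assuming z > 4]: now -3*log(z - 4) + 2*log(z - 1).
Answer: -3*log(z - 4) + 2*log(z - 1).


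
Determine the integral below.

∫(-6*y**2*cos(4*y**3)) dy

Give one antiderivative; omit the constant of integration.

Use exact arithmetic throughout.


Answer: -sin(4*y**3)/2.


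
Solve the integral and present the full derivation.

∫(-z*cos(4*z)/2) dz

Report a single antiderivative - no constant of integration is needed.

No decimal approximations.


Step 1. Integrate ∫(-z*cos(4*z)/2) dz by parts with u = z, dv = (-cos(4*z)/2) dz, so v = -sin(4*z)/8: now -z*sin(4*z)/8 + ∫(sin(4*z)/8) dz.
Step 2. Evaluate the standard form: now -z*sin(4*z)/8 - cos(4*z)/32.
Answer: -z*sin(4*z)/8 - cos(4*z)/32.


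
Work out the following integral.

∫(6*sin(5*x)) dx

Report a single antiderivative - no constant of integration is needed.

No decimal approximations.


Answer: -6*cos(5*x)/5.


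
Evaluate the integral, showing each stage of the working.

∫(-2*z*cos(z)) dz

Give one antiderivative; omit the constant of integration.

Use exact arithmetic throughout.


Step 1. Integrate ∫(-2*z*cos(z)) dz by parts with u = z, dv = (-2*cos(z)) dz, so v = -2*sin(z): now -2*z*sin(z) + ∫(2*sin(z)) dz.
Step 2. Evaluate the standard form: now -2*z*sin(z) - 2*cos(z).
Answer: -2*z*sin(z) - 2*cos(z).


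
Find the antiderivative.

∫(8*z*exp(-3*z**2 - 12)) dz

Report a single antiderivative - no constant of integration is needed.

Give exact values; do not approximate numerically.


Answer: -4*exp(-3*z**2 - 12)/3.


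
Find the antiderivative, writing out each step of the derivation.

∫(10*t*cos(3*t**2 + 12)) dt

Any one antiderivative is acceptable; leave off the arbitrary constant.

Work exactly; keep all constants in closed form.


Step 1. Substitute u = t**2 + 4, turning ∫(10*t*cos(3*t**2 + 12)) dt into ∫(5*cos(3*u)) du: now ∫(5*cos(3*u)) du.
Step 2. Evaluate the standard form: now 5*sin(3*u)/3.
Step 3. Substitute back u = t**2 + 4: now 5*sin(3*t**2 + 12)/3.
Answer: 5*sin(3*t**2 + 12)/3.


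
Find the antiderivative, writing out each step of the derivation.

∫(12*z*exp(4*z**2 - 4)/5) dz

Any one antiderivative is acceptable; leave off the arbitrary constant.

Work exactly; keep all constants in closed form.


Step 1. Substitute u = z**2 - 1, turning ∫(12*z*exp(4*z**2 - 4)/5) dz into ∫(6*exp(4*u)/5) du: now ∫(6*exp(4*u)/5) du.
Step 2. Evaluate the standard form: now 3*exp(4*u)/10.
Step 3. Substitute back u = z**2 - 1: now 3*exp(4*z**2 - 4)/10.
Answer: 3*exp(4*z**2 - 4)/10.


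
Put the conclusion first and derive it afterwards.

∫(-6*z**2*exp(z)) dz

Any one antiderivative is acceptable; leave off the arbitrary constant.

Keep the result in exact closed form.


The answer is -6*z**2*exp(z) + 12*z*exp(z) - 12*exp(z).
Step 1. Integrate ∫(-6*z**2*exp(z)) dz by parts with u = z**2, dv = (-6*exp(z)) dz, so v = -6*exp(z): now -6*z**2*exp(z) + ∫(12*z*exp(z)) dz.
Step 2. Integrate ∫(12*z*exp(z)) dz by parts with u = z, dv = (12*exp(z)) dz, so v = 12*exp(z): now -6*z**2*exp(z) + 12*z*exp(z) + ∫(-12*exp(z)) dz.
Step 3. Evaluate the standard form: now -6*z**2*exp(z) + 12*z*exp(z) - 12*exp(z).
Answer: -6*z**2*exp(z) + 12*z*exp(z) - 12*exp(z).


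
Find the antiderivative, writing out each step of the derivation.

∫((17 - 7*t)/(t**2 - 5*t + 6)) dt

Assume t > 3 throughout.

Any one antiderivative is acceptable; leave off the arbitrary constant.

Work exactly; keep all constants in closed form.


Step 1. Decompose ∫((17 - 7*t)/(t**2 - 5*t + 6)) dt by partial fractions, (17 - 7*t)/(t**2 - 5*t + 6) = -3/(t - 2) - 4/(t - 3): now ∫(-4/(t - 3)) dt + ∫(-3/(t - 2)) dt.
Step 2. Evaluate the standard form [assuming t > 3]: now -4*log(t - 3) + ∫(-3/(t - 2)) dt.
Step 3. Evaluate the standard form [assuming t > 2]: now -4*log(t - 3) - 3*log(t - 2).
Answer: -4*log(t - 3) - 3*log(t - 2).


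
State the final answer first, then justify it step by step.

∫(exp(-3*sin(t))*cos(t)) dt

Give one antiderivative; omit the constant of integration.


The answer is -exp(-3*sin(t))/3.
Step 1. Substitute u = sin(t), turning ∫(exp(-3*sin(t))*cos(t)) dt into ∫(exp(-3*u)) du: now ∫(exp(-3*u)) du.
Step 2. Evaluate the standard form: now -exp(-3*u)/3.
Step 3. Substitute back u = sin(t): now -exp(-3*sin(t))/3.
Answer: -exp(-3*sin(t))/3.


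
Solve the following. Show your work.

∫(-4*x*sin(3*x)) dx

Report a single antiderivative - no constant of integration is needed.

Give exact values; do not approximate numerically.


Step 1. Integrate ∫(-4*x*sin(3*x)) dx by parts with u = x, dv = (-4*sin(3*x)) dx, so v = 4*cos(3*x)/3: now 4*x*cos(3*x)/3 + ∫(-4*cos(3*x)/3) dx.
Step 2. Evaluate the standard form: now 4*x*cos(3*x)/3 - 4*sin(3*x)/9.
Answer: 4*x*cos(3*x)/3 - 4*sin(3*x)/9.


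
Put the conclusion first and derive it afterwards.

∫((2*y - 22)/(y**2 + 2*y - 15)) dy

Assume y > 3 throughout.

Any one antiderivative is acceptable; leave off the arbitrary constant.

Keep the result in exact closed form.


The answer is -2*log(y - 3) + 4*log(y + 5).
Step 1. Decompose ∫((2*y - 22)/(y**2 + 2*y - 15)) dy by partial fractions, (2*y - 22)/(y**2 + 2*y - 15) = 4/(y + 5) - 2/(y - 3): now ∫(-2/(y - 3)) dy + ∫(4/(y + 5)) dy.
Step 2. Evaluate the standard form [assuming y > -5]: now 4*log(y + 5) + ∫(-2/(y - 3)) dy.
Step 3. Evaluate the standard form [assuming y > 3]: now -2*log(y - 3) + 4*log(y + 5).
Answer: -2*log(y - 3) + 4*log(y + 5).


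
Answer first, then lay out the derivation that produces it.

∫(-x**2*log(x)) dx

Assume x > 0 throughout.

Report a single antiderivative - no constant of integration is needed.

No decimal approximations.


The answer is -x**3*log(x)/3 + x**3/9.
Step 1. Integrate ∫(-x**2*log(x)) dx by parts with u = log(x), dv = (-x**2) dx, so v = -x**3/3 [assuming x > 0]: now -x**3*log(x)/3 + ∫(x**2/3) dx.
Step 2. Evaluate the standard form: now -x**3*log(x)/3 + x**3/9.
Answer: -x**3*log(x)/3 + x**3/9.


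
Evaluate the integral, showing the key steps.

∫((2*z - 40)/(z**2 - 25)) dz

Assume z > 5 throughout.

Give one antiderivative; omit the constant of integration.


Step 1. Decompose ∫((2*z - 40)/(z**2 - 25)) dz by partial fractions, (2*z - 40)/(z**2 - 25) = 5/(z + 5) - 3/(z - 5): now ∫(-3/(z - 5)) dz + ∫(5/(z + 5)) dz.
Step 2. Evaluate the standard form [assuming z > -5]: now 5*log(z + 5) + ∫(-3/(z - 5)) dz.
Step 3. Evaluate the standard form [assuming z > 5]: now -3*log(z - 5) + 5*log(z + 5).
Answer: -3*log(z - 5) + 5*log(z + 5).


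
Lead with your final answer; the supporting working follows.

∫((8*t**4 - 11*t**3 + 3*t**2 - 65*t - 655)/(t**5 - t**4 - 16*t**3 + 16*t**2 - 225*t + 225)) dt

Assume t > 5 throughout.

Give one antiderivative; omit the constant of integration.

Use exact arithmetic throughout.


The answer is 2*log(t - 5) + 3*log(t - 1) + 3*log(t + 5) - atan(t/3)/3.
Step 1. Decompose ∫((8*t**4 - 11*t**3 + 3*t**2 - 65*t - 655)/(t**5 - t**4 - 16*t**3 + 16*t**2 - 225*t + 225)) dt by partial fractions, (8*t**4 - 11*t**3 + 3*t**2 - 65*t - 655)/(t**5 - t**4 - 16*t**3 + 16*t**2 - 225*t + 225) = -1/(t**2 + 9) + 3/(t + 5) + 3/(t - 1) + 2/(t - 5): now ∫(2/(t - 5)) dt + ∫(3/(t - 1)) dt + ∫(3/(t + 5)) dt + ∫(-1/(t**2 + 9)) dt.
Step 2. Evaluate the standard form [assuming t > -5]: now 3*log(t + 5) + ∫(2/(t - 5)) dt + ∫(3/(t - 1)) dt + ∫(-1/(t**2 + 9)) dt.
Step 3. Evaluate the standard form [assuming t > 1]: now 3*log(t - 1) + 3*log(t + 5) + ∫(2/(t - 5)) dt + ∫(-1/(t**2 + 9)) dt.
Step 4. Evaluate the standard form [assuming t > 5]: now 2*log(t - 5) + 3*log(t - 1) + 3*log(t + 5) + ∫(-1/(t**2 + 9)) dt.
Step 5. Evaluate the standard form: now 2*log(t - 5) + 3*log(t - 1) + 3*log(t + 5) - atan(t/3)/3.
Answer: 2*log(t - 5) + 3*log(t - 1) + 3*log(t + 5) - atan(t/3)/3.


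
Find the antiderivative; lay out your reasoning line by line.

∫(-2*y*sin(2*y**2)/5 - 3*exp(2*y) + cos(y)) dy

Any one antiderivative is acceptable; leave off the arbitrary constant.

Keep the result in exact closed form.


Step 1. Rewrite: now ∫(-2*y*sin(2*y**2)/5) dy + ∫(-3*exp(2*y)) dy + ∫(cos(y)) dy.
Step 2. Substitute u = y**2, turning ∫(-2*y*sin(2*y**2)/5) dy into ∫(-sin(2*u)/5) du: now ∫(-3*exp(2*y)) dy + ∫(-sin(2*u)/5) du + ∫(cos(y)) dy.
Step 3. Evaluate the standard form: now cos(2*u)/10 + ∫(-3*exp(2*y)) dy + ∫(cos(y)) dy.
Step 4. Substitute back u = y**2: now cos(2*y**2)/10 + ∫(-3*exp(2*y)) dy + ∫(cos(y)) dy.
Step 5. Evaluate the standard form: now -3*exp(2*y)/2 + cos(2*y**2)/10 + ∫(cos(y)) dy.
Step 6. Evaluate the standard form: now -3*exp(2*y)/2 + sin(y) + cos(2*y**2)/10.
Answer: -3*exp(2*y)/2 + sin(y) + cos(2*y**2)/10.


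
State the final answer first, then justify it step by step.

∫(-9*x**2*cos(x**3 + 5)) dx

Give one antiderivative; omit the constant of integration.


The answer is -3*sin(x**3 + 5).
Step 1. Substitute u = x**3 + 5, turning ∫(-9*x**2*cos(x**3 + 5)) dx into ∫(-3*cos(u)) du: now ∫(-3*cos(u)) du.
Step 2. Evaluate the standard form: now -3*sin(u).
Step 3. Substitute back u = x**3 + 5: now -3*sin(x**3 + 5).
Answer: -3*sin(x**3 + 5).


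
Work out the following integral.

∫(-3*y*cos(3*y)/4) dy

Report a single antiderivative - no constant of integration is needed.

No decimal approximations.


Answer: -y*sin(3*y)/4 - cos(3*y)/12.


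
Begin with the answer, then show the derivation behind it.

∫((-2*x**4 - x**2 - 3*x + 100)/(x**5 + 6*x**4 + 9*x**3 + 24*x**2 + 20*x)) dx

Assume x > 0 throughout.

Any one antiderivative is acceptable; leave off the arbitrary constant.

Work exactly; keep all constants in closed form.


The answer is 5*log(x) - 5*log(x + 1) - 2*log(x + 5) - 3*atan(x/2)/2.
Step 1. Decompose ∫((-2*x**4 - x**2 - 3*x + 100)/(x**5 + 6*x**4 + 9*x**3 + 24*x**2 + 20*x)) dx by partial fractions, (-2*x**4 - x**2 - 3*x + 100)/(x**5 + 6*x**4 + 9*x**3 + 24*x**2 + 20*x) = -3/(x**2 + 4) - 2/(x + 5) - 5/(x + 1) + 5/x: now ∫(5/x) dx + ∫(-5/(x + 1)) dx + ∫(-2/(x + 5)) dx + ∫(-3/(x**2 + 4)) dx.
Step 2. Evaluate the standard form [assuming x > -5]: now -2*log(x + 5) + ∫(5/x) dx + ∫(-5/(x + 1)) dx + ∫(-3/(x**2 + 4)) dx.
Step 3. Evaluate the standard form [assuming x > -1]: now -5*log(x + 1) - 2*log(x + 5) + ∫(5/x) dx + ∫(-3/(x**2 + 4)) dx.
Step 4. Evaluate the standard form [assuming x > 0]: now 5*log(x) - 5*log(x + 1) - 2*log(x + 5) + ∫(-3/(x**2 + 4)) dx.
Step 5. Evaluate the standard form: now 5*log(x) - 5*log(x + 1) - 2*log(x + 5) - 3*atan(x/2)/2.
Answer: 5*log(x) - 5*log(x + 1) - 2*log(x + 5) - 3*atan(x/2)/2.


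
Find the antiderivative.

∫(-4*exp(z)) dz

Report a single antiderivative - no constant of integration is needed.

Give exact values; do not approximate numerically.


Answer: -4*exp(z).


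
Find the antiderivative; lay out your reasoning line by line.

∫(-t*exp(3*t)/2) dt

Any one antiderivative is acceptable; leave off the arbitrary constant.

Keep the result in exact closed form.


Step 1. Integrate ∫(-t*exp(3*t)/2) dt by parts with u = t, dv = (-exp(3*t)/2) dt, so v = -exp(3*t)/6: now -t*exp(3*t)/6 + ∫(exp(3*t)/6) dt.
Step 2. Evaluate the standard form: now -t*exp(3*t)/6 + exp(3*t)/18.
Answer: -t*exp(3*t)/6 + exp(3*t)/18.


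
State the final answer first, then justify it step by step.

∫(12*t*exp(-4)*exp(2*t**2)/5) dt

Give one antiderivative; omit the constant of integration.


The answer is 3*exp(2*t**2 - 4)/5.
Step 1. Substitute u = t**2 - 2, turning ∫(12*t*exp(-4)*exp(2*t**2)/5) dt into ∫(6*exp(2*u)/5) du: now ∫(6*exp(2*u)/5) du.
Step 2. Evaluate the standard form: now 3*exp(2*u)/5.
Step 3. Substitute back u = t**2 - 2: now 3*exp(2*t**2 - 4)/5.
Answer: 3*exp(2*t**2 - 4)/5.


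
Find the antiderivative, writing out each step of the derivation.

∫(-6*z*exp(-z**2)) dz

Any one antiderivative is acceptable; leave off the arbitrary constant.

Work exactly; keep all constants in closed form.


Step 1. Substitute u = z**2, turning ∫(-6*z*exp(-z**2)) dz into ∫(-3*exp(-u)) du: now ∫(-3*exp(-u)) du.
Step 2. Evaluate the standard form: now 3*exp(-u).
Step 3. Substitute back u = z**2: now 3*exp(-z**2).
Answer: 3*exp(-z**2).


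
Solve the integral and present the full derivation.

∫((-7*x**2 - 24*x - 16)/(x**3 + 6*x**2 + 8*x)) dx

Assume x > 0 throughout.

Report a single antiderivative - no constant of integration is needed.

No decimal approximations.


Step 1. Decompose ∫((-7*x**2 - 24*x - 16)/(x**3 + 6*x**2 + 8*x)) dx by partial fractions, (-7*x**2 - 24*x - 16)/(x**3 + 6*x**2 + 8*x) = -4/(x + 4) - 1/(x + 2) - 2/x: now ∫(-2/x) dx + ∫(-1/(x + 2)) dx + ∫(-4/(x + 4)) dx.
Step 2. Evaluate the standard form [assuming x > -4]: now -4*log(x + 4) + ∫(-2/x) dx + ∫(-1/(x + 2)) dx.
Step 3. Evaluate the standard form [assuming x > -2]: now -log(x + 2) - 4*log(x + 4) + ∫(-2/x) dx.
Step 4. Evaluate the standard form [assuming x > 0]: now -2*log(x) - log(x + 2) - 4*log(x + 4).
Answer: -2*log(x) - log(x + 2) - 4*log(x + 4).


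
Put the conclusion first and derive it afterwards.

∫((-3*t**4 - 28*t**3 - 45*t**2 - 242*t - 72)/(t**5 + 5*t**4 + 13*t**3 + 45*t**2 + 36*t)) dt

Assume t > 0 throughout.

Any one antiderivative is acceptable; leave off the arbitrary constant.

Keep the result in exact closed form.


The answer is -2*log(t) - 5*log(t + 1) + 4*log(t + 4) - 2*atan(t/3)/3.
Step 1. Decompose ∫((-3*t**4 - 28*t**3 - 45*t**2 - 242*t - 72)/(t**5 + 5*t**4 + 13*t**3 + 45*t**2 + 36*t)) dt by partial fractions, (-3*t**4 - 28*t**3 - 45*t**2 - 242*t - 72)/(t**5 + 5*t**4 + 13*t**3 + 45*t**2 + 36*t) = -2/(t**2 + 9) + 4/(t + 4) - 5/(t + 1) - 2/t: now ∫(-2/t) dt + ∫(-5/(t + 1)) dt + ∫(4/(t + 4)) dt + ∫(-2/(t**2 + 9)) dt.
Step 2. Evaluate the standard form [assuming t > -4]: now 4*log(t + 4) + ∫(-2/t) dt + ∫(-5/(t + 1)) dt + ∫(-2/(t**2 + 9)) dt.
Step 3. Evaluate the standard form [assuming t > -1]: now -5*log(t + 1) + 4*log(t + 4) + ∫(-2/t) dt + ∫(-2/(t**2 + 9)) dt.
Step 4. Evaluate the standard form [assuming t > 0]: now -2*log(t) - 5*log(t + 1) + 4*log(t + 4) + ∫(-2/(t**2 + 9)) dt.
Step 5. Evaluate the standard form: now -2*log(t) - 5*log(t + 1) + 4*log(t + 4) - 2*atan(t/3)/3.
Answer: -2*log(t) - 5*log(t + 1) + 4*log(t + 4) - 2*atan(t/3)/3.


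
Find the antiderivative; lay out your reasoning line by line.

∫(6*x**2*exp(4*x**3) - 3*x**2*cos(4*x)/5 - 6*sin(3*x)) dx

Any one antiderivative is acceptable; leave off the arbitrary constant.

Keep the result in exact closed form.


Step 1. Rewrite: now ∫(6*x**2*exp(4*x**3)) dx + ∫(-3*x**2*cos(4*x)/5) dx + ∫(-6*sin(3*x)) dx.
Step 2. Integrate ∫(-3*x**2*cos(4*x)/5) dx by parts with u = x**2, dv = (-3*cos(4*x)/5) dx, so v = -3*sin(4*x)/20: now -3*x**2*sin(4*x)/20 + ∫(3*x*sin(4*x)/10) dx + ∫(6*x**2*exp(4*x**3)) dx + ∫(-6*sin(3*x)) dx.
Step 3. Integrate ∫(3*x*sin(4*x)/10) dx by parts with u = x, dv = (3*sin(4*x)/10) dx, so v = -3*cos(4*x)/40: now -3*x**2*sin(4*x)/20 - 3*x*cos(4*x)/40 + ∫(6*x**2*exp(4*x**3)) dx + ∫(-6*sin(3*x)) dx + ∫(3*cos(4*x)/40) dx.
Step 4. Evaluate the standard form: now -3*x**2*sin(4*x)/20 - 3*x*cos(4*x)/40 + 3*sin(4*x)/160 + ∫(6*x**2*exp(4*x**3)) dx + ∫(-6*sin(3*x)) dx.
Step 5. Evaluate the standard form: now -3*x**2*sin(4*x)/20 - 3*x*cos(4*x)/40 + 3*sin(4*x)/160 + 2*cos(3*x) + ∫(6*x**2*exp(4*x**3)) dx.
Step 6. Substitute u = x**3, turning ∫(6*x**2*exp(4*x**3)) dx into ∫(2*exp(4*u)) du: now -3*x**2*sin(4*x)/20 - 3*x*cos(4*x)/40 + 3*sin(4*x)/160 + 2*cos(3*x) + ∫(2*exp(4*u)) du.
Step 7. Evaluate the standard form: now -3*x**2*sin(4*x)/20 - 3*x*cos(4*x)/40 + exp(4*u)/2 + 3*sin(4*x)/160 + 2*cos(3*x).
Step 8. Substitute back u = x**3: now -3*x**2*sin(4*x)/20 - 3*x*cos(4*x)/40 + exp(4*x**3)/2 + 3*sin(4*x)/160 + 2*cos(3*x).
Answer: -3*x**2*sin(4*x)/20 - 3*x*cos(4*x)/40 + exp(4*x**3)/2 + 3*sin(4*x)/160 + 2*cos(3*x).


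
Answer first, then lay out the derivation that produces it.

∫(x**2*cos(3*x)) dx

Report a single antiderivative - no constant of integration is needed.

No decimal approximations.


The answer is x**2*sin(3*x)/3 + 2*x*cos(3*x)/9 - 2*sin(3*x)/27.
Step 1. Integrate ∫(x**2*cos(3*x)) dx by parts with u = x**2, dv = (cos(3*x)) dx, so v = sin(3*x)/3: now x**2*sin(3*x)/3 + ∫(-2*x*sin(3*x)/3) dx.
Step 2. Integrate ∫(-2*x*sin(3*x)/3) dx by parts with u = x, dv = (-2*sin(3*x)/3) dx, so v = 2*cos(3*x)/9: now x**2*sin(3*x)/3 + 2*x*cos(3*x)/9 + ∫(-2*cos(3*x)/9) dx.
Step 3. Evaluate the standard form: now x**2*sin(3*x)/3 + 2*x*cos(3*x)/9 - 2*sin(3*x)/27.
Answer: x**2*sin(3*x)/3 + 2*x*cos(3*x)/9 - 2*sin(3*x)/27.
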